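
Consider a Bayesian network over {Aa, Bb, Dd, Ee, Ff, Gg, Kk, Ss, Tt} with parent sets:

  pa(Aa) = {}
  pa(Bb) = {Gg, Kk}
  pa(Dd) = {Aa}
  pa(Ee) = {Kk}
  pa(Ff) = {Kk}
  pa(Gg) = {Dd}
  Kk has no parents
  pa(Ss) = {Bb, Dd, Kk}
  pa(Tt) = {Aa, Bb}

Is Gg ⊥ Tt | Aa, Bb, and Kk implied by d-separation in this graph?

Yes

Enumerating the 6 paths from Gg to Tt and testing each for blocking by {Aa, Bb, Kk}:
Path 1: Gg ← Dd ← Aa → Tt
  Aa is a fork here and Aa is conditioned on, so the path is blocked at Aa.
Path 2: Gg ← Dd → Ss ← Kk → Bb → Tt
  Ss is a collider here and neither Ss nor any of its descendants is conditioned on, so the collider stays closed — the path is blocked at Ss.
Path 3: Gg ← Dd → Ss ← Bb → Tt
  Ss is a collider here and neither Ss nor any of its descendants is conditioned on, so the collider stays closed — the path is blocked at Ss.
Path 4: Gg → Bb → Ss ← Dd ← Aa → Tt
  Bb is a chain here and Bb is conditioned on, so the path is blocked at Bb.
Path 5: Gg → Bb ← Kk → Ss ← Dd ← Aa → Tt
  Kk is a fork here and Kk is conditioned on, so the path is blocked at Kk.
Path 6: Gg → Bb → Tt
  Bb is a chain here and Bb is conditioned on, so the path is blocked at Bb.
Since every path is blocked, d-separation holds.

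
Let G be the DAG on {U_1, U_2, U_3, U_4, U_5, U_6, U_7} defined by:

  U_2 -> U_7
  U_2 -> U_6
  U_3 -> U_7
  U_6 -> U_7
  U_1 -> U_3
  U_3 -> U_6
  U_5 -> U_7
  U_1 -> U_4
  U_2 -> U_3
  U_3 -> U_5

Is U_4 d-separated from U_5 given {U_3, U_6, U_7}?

6 paths connect U_4 and U_5; each must be blocked for d-separation to hold:
Path 1: U_4 ← U_1 → U_3 → U_7 ← U_5
  U_3 is a chain here and U_3 is conditioned on, so the path is blocked at U_3.
Path 2: U_4 ← U_1 → U_3 ← U_2 → U_7 ← U_5
  U_1 is a fork and U_1 is not conditioned on; U_3 is a collider and U_3 is conditioned on, which opens it; U_2 is a fork and U_2 is not conditioned on; U_7 is a collider and U_7 is conditioned on, which opens it — no node blocks this path, so it is active.
Path 3: U_4 ← U_1 → U_3 ← U_2 → U_6 → U_7 ← U_5
  U_6 is a chain here and U_6 is conditioned on, so the path is blocked at U_6.
Path 4: U_4 ← U_1 → U_3 → U_5
  U_3 is a chain here and U_3 is conditioned on, so the path is blocked at U_3.
Path 5: U_4 ← U_1 → U_3 → U_6 → U_7 ← U_5
  U_3 is a chain here and U_3 is conditioned on, so the path is blocked at U_3.
Path 6: U_4 ← U_1 → U_3 → U_6 ← U_2 → U_7 ← U_5
  U_3 is a chain here and U_3 is conditioned on, so the path is blocked at U_3.
Since the path U_4 ← U_1 → U_3 ← U_2 → U_7 ← U_5 is active, U_4 and U_5 are not d-separated given {U_3, U_6, U_7}.

No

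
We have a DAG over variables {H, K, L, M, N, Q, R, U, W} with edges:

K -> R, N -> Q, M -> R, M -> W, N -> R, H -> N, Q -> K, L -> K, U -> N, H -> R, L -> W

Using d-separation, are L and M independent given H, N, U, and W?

No

There are 4 undirected paths between L and M; checking each against the conditioning set {H, N, U, W}:
Path 1: L → W ← M
  W is a collider and W is conditioned on, which opens it — no node blocks this path, so it is active.
Path 2: L → K ← Q ← N ← H → R ← M
  K is a collider here and neither K nor any of its descendants is conditioned on, so the collider stays closed — the path is blocked at K.
Path 3: L → K ← Q ← N → R ← M
  K is a collider here and neither K nor any of its descendants is conditioned on, so the collider stays closed — the path is blocked at K.
Path 4: L → K → R ← M
  R is a collider here and neither R nor any of its descendants is conditioned on, so the collider stays closed — the path is blocked at R.
At least one path is unblocked, so d-separation fails.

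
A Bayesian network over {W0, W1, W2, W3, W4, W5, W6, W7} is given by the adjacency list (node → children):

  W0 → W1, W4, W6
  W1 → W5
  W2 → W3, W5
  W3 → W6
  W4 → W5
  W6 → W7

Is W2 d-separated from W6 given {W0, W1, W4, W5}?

No — W2 and W6 are not d-separated given {W0, W1, W4, W5}.

We examine all 3 paths between W2 and W6:
Path 1: W2 → W3 → W6
  W3 is a chain and W3 is not conditioned on — no node blocks this path, so it is active.
Path 2: W2 → W5 ← W1 ← W0 → W6
  W1 is a chain here and W1 is conditioned on, so the path is blocked at W1.
Path 3: W2 → W5 ← W4 ← W0 → W6
  W4 is a chain here and W4 is conditioned on, so the path is blocked at W4.
At least one path is unblocked, so d-separation fails.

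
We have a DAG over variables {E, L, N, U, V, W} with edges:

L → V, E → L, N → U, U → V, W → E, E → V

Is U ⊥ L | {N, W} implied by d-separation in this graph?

Yes

Enumerating the 2 paths from U to L and testing each for blocking by {N, W}:
Path 1: U → V ← L
  V is a collider here and neither V nor any of its descendants is conditioned on, so the collider stays closed — the path is blocked at V.
Path 2: U → V ← E → L
  V is a collider here and neither V nor any of its descendants is conditioned on, so the collider stays closed — the path is blocked at V.
Every path is blocked, so U and L are d-separated given {N, W}.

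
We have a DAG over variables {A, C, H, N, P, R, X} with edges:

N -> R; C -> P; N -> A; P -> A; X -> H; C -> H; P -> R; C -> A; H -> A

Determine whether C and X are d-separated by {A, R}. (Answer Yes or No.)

No

Enumerating the 4 paths from C to X and testing each for blocking by {A, R}:
Path 1: C → A ← H ← X
  A is a collider and A is conditioned on, which opens it; H is a chain and H is not conditioned on — no node blocks this path, so it is active.
Path 2: C → H ← X
  H is a collider and its descendant A is conditioned on, which opens it — no node blocks this path, so it is active.
Path 3: C → P → R ← N → A ← H ← X
  P is a chain and P is not conditioned on; R is a collider and R is conditioned on, which opens it; N is a fork and N is not conditioned on; A is a collider and A is conditioned on, which opens it; H is a chain and H is not conditioned on — no node blocks this path, so it is active.
Path 4: C → P → A ← H ← X
  P is a chain and P is not conditioned on; A is a collider and A is conditioned on, which opens it; H is a chain and H is not conditioned on — no node blocks this path, so it is active.
Because an active path exists, C and X are not d-separated.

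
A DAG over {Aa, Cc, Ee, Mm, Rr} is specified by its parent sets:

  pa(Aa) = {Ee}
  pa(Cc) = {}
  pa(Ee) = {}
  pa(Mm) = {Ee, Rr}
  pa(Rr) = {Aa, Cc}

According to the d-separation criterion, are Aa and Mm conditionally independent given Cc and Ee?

There are 2 undirected paths between Aa and Mm; checking each against the conditioning set {Cc, Ee}:
Path 1: Aa ← Ee → Mm
  Ee is a fork here and Ee is conditioned on, so the path is blocked at Ee.
Path 2: Aa → Rr → Mm
  Rr is a chain and Rr is not conditioned on — no node blocks this path, so it is active.
Because an active path exists, Aa and Mm are not d-separated.

No — Aa and Mm are not d-separated given {Cc, Ee}.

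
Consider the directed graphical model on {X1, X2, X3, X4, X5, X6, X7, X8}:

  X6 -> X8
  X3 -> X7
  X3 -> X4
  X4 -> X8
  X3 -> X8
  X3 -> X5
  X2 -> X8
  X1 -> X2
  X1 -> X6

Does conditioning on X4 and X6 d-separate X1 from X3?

There are 4 undirected paths between X1 and X3; checking each against the conditioning set {X4, X6}:
Path 1: X1 → X6 → X8 ← X4 ← X3
  X6 is a chain here and X6 is conditioned on, so the path is blocked at X6.
Path 2: X1 → X6 → X8 ← X3
  X6 is a chain here and X6 is conditioned on, so the path is blocked at X6.
Path 3: X1 → X2 → X8 ← X4 ← X3
  X8 is a collider here and neither X8 nor any of its descendants is conditioned on, so the collider stays closed — the path is blocked at X8.
Path 4: X1 → X2 → X8 ← X3
  X8 is a collider here and neither X8 nor any of its descendants is conditioned on, so the collider stays closed — the path is blocked at X8.
Since every path is blocked, d-separation holds.

Yes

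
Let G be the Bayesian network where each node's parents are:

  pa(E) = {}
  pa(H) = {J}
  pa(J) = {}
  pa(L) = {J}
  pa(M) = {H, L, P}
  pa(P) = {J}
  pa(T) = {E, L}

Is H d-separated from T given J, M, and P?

No

There are 4 undirected paths between H and T; checking each against the conditioning set {J, M, P}:
Path 1: H → M ← P ← J → L → T
  P is a chain here and P is conditioned on, so the path is blocked at P.
Path 2: H → M ← L → T
  M is a collider and M is conditioned on, which opens it; L is a fork and L is not conditioned on — no node blocks this path, so it is active.
Path 3: H ← J → P → M ← L → T
  J is a fork here and J is conditioned on, so the path is blocked at J.
Path 4: H ← J → L → T
  J is a fork here and J is conditioned on, so the path is blocked at J.
Since the path H → M ← L → T is active, H and T are not d-separated given {J, M, P}.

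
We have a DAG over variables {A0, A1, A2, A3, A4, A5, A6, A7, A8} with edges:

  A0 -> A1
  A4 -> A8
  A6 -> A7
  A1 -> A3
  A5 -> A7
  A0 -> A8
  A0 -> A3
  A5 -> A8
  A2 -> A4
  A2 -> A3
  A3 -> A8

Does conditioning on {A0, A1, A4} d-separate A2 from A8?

No

There are 4 undirected paths between A2 and A8; checking each against the conditioning set {A0, A1, A4}:
  1. A2 → A4 → A8 — A4:chain[blocks] ⇒ blocked
  2. A2 → A3 → A8 — A3:chain[open] ⇒ active
  3. A2 → A3 ← A1 ← A0 → A8 — A3:collider[blocks]; A1:chain[blocks]; A0:fork[blocks] ⇒ blocked
  4. A2 → A3 ← A0 → A8 — A3:collider[blocks]; A0:fork[blocks] ⇒ blocked
Since the path A2 → A3 → A8 is active, A2 and A8 are not d-separated given {A0, A1, A4}.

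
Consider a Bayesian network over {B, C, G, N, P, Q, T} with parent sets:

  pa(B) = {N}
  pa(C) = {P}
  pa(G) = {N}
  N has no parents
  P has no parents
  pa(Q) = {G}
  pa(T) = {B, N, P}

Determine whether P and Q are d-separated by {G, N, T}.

There are 2 undirected paths between P and Q; checking each against the conditioning set {G, N, T}:
  1. P → T ← N → G → Q — T:collider[open]; N:fork[blocks]; G:chain[blocks] ⇒ blocked
  2. P → T ← B ← N → G → Q — T:collider[open]; B:chain[open]; N:fork[blocks]; G:chain[blocks] ⇒ blocked
Since every path is blocked, d-separation holds.

Yes — P and Q are d-separated given {G, N, T}.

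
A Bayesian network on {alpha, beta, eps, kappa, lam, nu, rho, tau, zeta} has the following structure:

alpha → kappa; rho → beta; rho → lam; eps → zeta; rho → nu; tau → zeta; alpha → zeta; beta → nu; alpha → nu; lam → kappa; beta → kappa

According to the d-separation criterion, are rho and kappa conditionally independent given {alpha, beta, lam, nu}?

We examine all 5 paths between rho and kappa:
Path 1: rho → lam → kappa
  lam is a chain here and lam is conditioned on, so the path is blocked at lam.
Path 2: rho → nu ← beta → kappa
  beta is a fork here and beta is conditioned on, so the path is blocked at beta.
Path 3: rho → nu ← alpha → kappa
  alpha is a fork here and alpha is conditioned on, so the path is blocked at alpha.
Path 4: rho → beta → kappa
  beta is a chain here and beta is conditioned on, so the path is blocked at beta.
Path 5: rho → beta → nu ← alpha → kappa
  beta is a chain here and beta is conditioned on, so the path is blocked at beta.
Since every path is blocked, d-separation holds.

Yes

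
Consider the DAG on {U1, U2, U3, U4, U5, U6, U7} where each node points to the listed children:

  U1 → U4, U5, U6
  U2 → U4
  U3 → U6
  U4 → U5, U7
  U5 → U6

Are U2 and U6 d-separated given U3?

No — U2 and U6 are not d-separated given {U3}.

There are 4 undirected paths between U2 and U6; checking each against the conditioning set {U3}:
Path 1: U2 → U4 → U5 ← U1 → U6
  U5 is a collider here and neither U5 nor any of its descendants is conditioned on, so the collider stays closed — the path is blocked at U5.
Path 2: U2 → U4 → U5 → U6
  U4 is a chain and U4 is not conditioned on; U5 is a chain and U5 is not conditioned on — no node blocks this path, so it is active.
Path 3: U2 → U4 ← U1 → U5 → U6
  U4 is a collider here and neither U4 nor any of its descendants is conditioned on, so the collider stays closed — the path is blocked at U4.
Path 4: U2 → U4 ← U1 → U6
  U4 is a collider here and neither U4 nor any of its descendants is conditioned on, so the collider stays closed — the path is blocked at U4.
At least one path is unblocked, so d-separation fails.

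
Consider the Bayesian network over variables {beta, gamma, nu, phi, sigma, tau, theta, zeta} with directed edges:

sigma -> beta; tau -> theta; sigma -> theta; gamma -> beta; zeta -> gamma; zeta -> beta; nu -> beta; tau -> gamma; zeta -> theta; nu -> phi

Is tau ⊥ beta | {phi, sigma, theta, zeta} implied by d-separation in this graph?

There are 6 undirected paths between tau and beta; checking each against the conditioning set {phi, sigma, theta, zeta}:
Path 1: tau → theta ← zeta → beta
  zeta is a fork here and zeta is conditioned on, so the path is blocked at zeta.
Path 2: tau → theta ← zeta → gamma → beta
  zeta is a fork here and zeta is conditioned on, so the path is blocked at zeta.
Path 3: tau → theta ← sigma → beta
  sigma is a fork here and sigma is conditioned on, so the path is blocked at sigma.
Path 4: tau → gamma → beta
  gamma is a chain and gamma is not conditioned on — no node blocks this path, so it is active.
Path 5: tau → gamma ← zeta → theta ← sigma → beta
  gamma is a collider here and neither gamma nor any of its descendants is conditioned on, so the collider stays closed — the path is blocked at gamma.
Path 6: tau → gamma ← zeta → beta
  gamma is a collider here and neither gamma nor any of its descendants is conditioned on, so the collider stays closed — the path is blocked at gamma.
Because an active path exists, tau and beta are not d-separated.

No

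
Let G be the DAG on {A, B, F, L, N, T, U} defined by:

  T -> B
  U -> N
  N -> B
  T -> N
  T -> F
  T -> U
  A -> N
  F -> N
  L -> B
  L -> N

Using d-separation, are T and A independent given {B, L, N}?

No

Enumerating the 5 paths from T to A and testing each for blocking by {B, L, N}:
Path 1: T → U → N ← A
  U is a chain and U is not conditioned on; N is a collider and N is conditioned on, which opens it — no node blocks this path, so it is active.
Path 2: T → N ← A
  N is a collider and N is conditioned on, which opens it — no node blocks this path, so it is active.
Path 3: T → B ← L → N ← A
  L is a fork here and L is conditioned on, so the path is blocked at L.
Path 4: T → B ← N ← A
  N is a chain here and N is conditioned on, so the path is blocked at N.
Path 5: T → F → N ← A
  F is a chain and F is not conditioned on; N is a collider and N is conditioned on, which opens it — no node blocks this path, so it is active.
Because an active path exists, T and A are not d-separated.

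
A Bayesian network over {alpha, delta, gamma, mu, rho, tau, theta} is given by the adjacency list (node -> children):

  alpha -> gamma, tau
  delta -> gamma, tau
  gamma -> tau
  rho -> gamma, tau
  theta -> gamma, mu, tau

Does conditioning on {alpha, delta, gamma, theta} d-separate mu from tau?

We examine all 5 paths between mu and tau:
Path 1: mu ← theta → tau
  theta is a fork here and theta is conditioned on, so the path is blocked at theta.
Path 2: mu ← theta → gamma ← rho → tau
  theta is a fork here and theta is conditioned on, so the path is blocked at theta.
Path 3: mu ← theta → gamma → tau
  theta is a fork here and theta is conditioned on, so the path is blocked at theta.
Path 4: mu ← theta → gamma ← delta → tau
  theta is a fork here and theta is conditioned on, so the path is blocked at theta.
Path 5: mu ← theta → gamma ← alpha → tau
  theta is a fork here and theta is conditioned on, so the path is blocked at theta.
All paths are blocked; mu ⊥ tau | {alpha, delta, gamma, theta} holds.

Yes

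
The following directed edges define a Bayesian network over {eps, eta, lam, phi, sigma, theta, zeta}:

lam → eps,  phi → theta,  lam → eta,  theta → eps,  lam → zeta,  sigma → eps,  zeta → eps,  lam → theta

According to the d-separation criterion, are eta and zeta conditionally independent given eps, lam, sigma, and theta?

Yes

Enumerating the 3 paths from eta to zeta and testing each for blocking by {eps, lam, sigma, theta}:
Path 1: eta ← lam → eps ← zeta
  lam is a fork here and lam is conditioned on, so the path is blocked at lam.
Path 2: eta ← lam → theta → eps ← zeta
  lam is a fork here and lam is conditioned on, so the path is blocked at lam.
Path 3: eta ← lam → zeta
  lam is a fork here and lam is conditioned on, so the path is blocked at lam.
All paths are blocked; eta ⊥ zeta | {eps, lam, sigma, theta} holds.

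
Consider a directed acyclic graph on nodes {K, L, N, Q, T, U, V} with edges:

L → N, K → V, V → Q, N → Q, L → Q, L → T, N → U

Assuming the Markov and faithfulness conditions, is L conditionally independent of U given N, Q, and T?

Yes

We examine all 2 paths between L and U:
Path 1: L → N → U
  N is a chain here and N is conditioned on, so the path is blocked at N.
Path 2: L → Q ← N → U
  N is a fork here and N is conditioned on, so the path is blocked at N.
Since every path is blocked, d-separation holds.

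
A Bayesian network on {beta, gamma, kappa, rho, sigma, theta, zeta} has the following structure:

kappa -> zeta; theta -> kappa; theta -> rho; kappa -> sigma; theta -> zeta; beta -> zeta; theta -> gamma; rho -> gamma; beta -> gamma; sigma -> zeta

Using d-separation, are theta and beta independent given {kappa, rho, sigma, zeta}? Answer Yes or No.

We examine all 5 paths between theta and beta:
Path 1: theta → zeta ← beta
  zeta is a collider and zeta is conditioned on, which opens it — no node blocks this path, so it is active.
Path 2: theta → gamma ← beta
  gamma is a collider here and neither gamma nor any of its descendants is conditioned on, so the collider stays closed — the path is blocked at gamma.
Path 3: theta → kappa → zeta ← beta
  kappa is a chain here and kappa is conditioned on, so the path is blocked at kappa.
Path 4: theta → kappa → sigma → zeta ← beta
  kappa is a chain here and kappa is conditioned on, so the path is blocked at kappa.
Path 5: theta → rho → gamma ← beta
  rho is a chain here and rho is conditioned on, so the path is blocked at rho.
At least one path is unblocked, so d-separation fails.

No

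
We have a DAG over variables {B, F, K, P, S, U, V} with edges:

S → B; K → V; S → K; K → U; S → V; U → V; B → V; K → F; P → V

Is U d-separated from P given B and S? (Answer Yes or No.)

There are 4 undirected paths between U and P; checking each against the conditioning set {B, S}:
Path 1: U ← K ← S → V ← P
  S is a fork here and S is conditioned on, so the path is blocked at S.
Path 2: U ← K ← S → B → V ← P
  S is a fork here and S is conditioned on, so the path is blocked at S.
Path 3: U ← K → V ← P
  V is a collider here and neither V nor any of its descendants is conditioned on, so the collider stays closed — the path is blocked at V.
Path 4: U → V ← P
  V is a collider here and neither V nor any of its descendants is conditioned on, so the collider stays closed — the path is blocked at V.
All paths are blocked; U ⊥ P | {B, S} holds.

Yes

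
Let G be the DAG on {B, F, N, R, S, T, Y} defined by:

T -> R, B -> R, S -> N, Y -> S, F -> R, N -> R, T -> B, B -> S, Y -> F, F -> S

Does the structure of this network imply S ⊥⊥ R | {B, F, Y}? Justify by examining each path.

No

We examine all 5 paths between S and R:
Path 1: S → N → R
  N is a chain and N is not conditioned on — no node blocks this path, so it is active.
Path 2: S ← F → R
  F is a fork here and F is conditioned on, so the path is blocked at F.
Path 3: S ← B → R
  B is a fork here and B is conditioned on, so the path is blocked at B.
Path 4: S ← B ← T → R
  B is a chain here and B is conditioned on, so the path is blocked at B.
Path 5: S ← Y → F → R
  Y is a fork here and Y is conditioned on, so the path is blocked at Y.
Because an active path exists, S and R are not d-separated.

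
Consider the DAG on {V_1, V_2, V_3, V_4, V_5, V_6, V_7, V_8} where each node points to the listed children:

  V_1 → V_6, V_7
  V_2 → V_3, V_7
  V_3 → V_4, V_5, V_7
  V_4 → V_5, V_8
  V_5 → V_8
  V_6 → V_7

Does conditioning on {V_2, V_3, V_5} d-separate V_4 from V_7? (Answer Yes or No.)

Yes

There are 6 undirected paths between V_4 and V_7; checking each against the conditioning set {V_2, V_3, V_5}:
  1. V_4 → V_5 ← V_3 ← V_2 → V_7 — V_5:collider[open]; V_3:chain[blocks]; V_2:fork[blocks] ⇒ blocked
  2. V_4 → V_5 ← V_3 → V_7 — V_5:collider[open]; V_3:fork[blocks] ⇒ blocked
  3. V_4 → V_8 ← V_5 ← V_3 ← V_2 → V_7 — V_8:collider[blocks]; V_5:chain[blocks]; V_3:chain[blocks]; V_2:fork[blocks] ⇒ blocked
  4. V_4 → V_8 ← V_5 ← V_3 → V_7 — V_8:collider[blocks]; V_5:chain[blocks]; V_3:fork[blocks] ⇒ blocked
  5. V_4 ← V_3 ← V_2 → V_7 — V_3:chain[blocks]; V_2:fork[blocks] ⇒ blocked
  6. V_4 ← V_3 → V_7 — V_3:fork[blocks] ⇒ blocked
Every path is blocked, so V_4 and V_7 are d-separated given {V_2, V_3, V_5}.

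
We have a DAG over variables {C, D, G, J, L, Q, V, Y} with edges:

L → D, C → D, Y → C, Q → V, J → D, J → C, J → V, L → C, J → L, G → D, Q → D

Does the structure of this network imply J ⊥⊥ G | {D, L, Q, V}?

No

6 paths connect J and G; each must be blocked for d-separation to hold:
Path 1: J → D ← G
  D is a collider and D is conditioned on, which opens it — no node blocks this path, so it is active.
Path 2: J → C → D ← G
  C is a chain and C is not conditioned on; D is a collider and D is conditioned on, which opens it — no node blocks this path, so it is active.
Path 3: J → C ← L → D ← G
  L is a fork here and L is conditioned on, so the path is blocked at L.
Path 4: J → V ← Q → D ← G
  Q is a fork here and Q is conditioned on, so the path is blocked at Q.
Path 5: J → L → D ← G
  L is a chain here and L is conditioned on, so the path is blocked at L.
Path 6: J → L → C → D ← G
  L is a chain here and L is conditioned on, so the path is blocked at L.
At least one path is unblocked, so d-separation fails.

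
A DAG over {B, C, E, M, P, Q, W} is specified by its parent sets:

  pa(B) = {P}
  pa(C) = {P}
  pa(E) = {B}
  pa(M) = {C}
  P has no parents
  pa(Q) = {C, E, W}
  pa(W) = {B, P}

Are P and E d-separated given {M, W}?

No — P and E are not d-separated given {M, W}.

6 paths connect P and E; each must be blocked for d-separation to hold:
Path 1: P → C → Q ← W ← B → E
  Q is a collider here and neither Q nor any of its descendants is conditioned on, so the collider stays closed — the path is blocked at Q.
Path 2: P → C → Q ← E
  Q is a collider here and neither Q nor any of its descendants is conditioned on, so the collider stays closed — the path is blocked at Q.
Path 3: P → B → W → Q ← E
  W is a chain here and W is conditioned on, so the path is blocked at W.
Path 4: P → B → E
  B is a chain and B is not conditioned on — no node blocks this path, so it is active.
Path 5: P → W ← B → E
  W is a collider and W is conditioned on, which opens it; B is a fork and B is not conditioned on — no node blocks this path, so it is active.
Path 6: P → W → Q ← E
  W is a chain here and W is conditioned on, so the path is blocked at W.
Because an active path exists, P and E are not d-separated.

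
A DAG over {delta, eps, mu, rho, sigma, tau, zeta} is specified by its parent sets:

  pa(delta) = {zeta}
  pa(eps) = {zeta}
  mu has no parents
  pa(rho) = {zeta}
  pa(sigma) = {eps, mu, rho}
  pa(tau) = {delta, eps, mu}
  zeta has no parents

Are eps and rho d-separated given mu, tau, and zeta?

We examine all 6 paths between eps and rho:
Path 1: eps → tau ← mu → sigma ← rho
  mu is a fork here and mu is conditioned on, so the path is blocked at mu.
Path 2: eps → tau ← delta ← zeta → rho
  zeta is a fork here and zeta is conditioned on, so the path is blocked at zeta.
Path 3: eps → sigma ← mu → tau ← delta ← zeta → rho
  sigma is a collider here and neither sigma nor any of its descendants is conditioned on, so the collider stays closed — the path is blocked at sigma.
Path 4: eps → sigma ← rho
  sigma is a collider here and neither sigma nor any of its descendants is conditioned on, so the collider stays closed — the path is blocked at sigma.
Path 5: eps ← zeta → delta → tau ← mu → sigma ← rho
  zeta is a fork here and zeta is conditioned on, so the path is blocked at zeta.
Path 6: eps ← zeta → rho
  zeta is a fork here and zeta is conditioned on, so the path is blocked at zeta.
Every path is blocked, so eps and rho are d-separated given {mu, tau, zeta}.

Yes — eps and rho are d-separated given {mu, tau, zeta}.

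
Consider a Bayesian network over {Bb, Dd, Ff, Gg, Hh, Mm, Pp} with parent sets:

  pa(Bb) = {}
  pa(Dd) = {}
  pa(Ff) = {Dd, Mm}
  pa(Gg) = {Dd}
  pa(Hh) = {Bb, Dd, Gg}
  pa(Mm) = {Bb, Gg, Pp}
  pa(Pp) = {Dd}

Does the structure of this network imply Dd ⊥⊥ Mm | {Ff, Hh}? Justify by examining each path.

We examine all 6 paths between Dd and Mm:
Path 1: Dd → Pp → Mm
  Pp is a chain and Pp is not conditioned on — no node blocks this path, so it is active.
Path 2: Dd → Ff ← Mm
  Ff is a collider and Ff is conditioned on, which opens it — no node blocks this path, so it is active.
Path 3: Dd → Hh ← Bb → Mm
  Hh is a collider and Hh is conditioned on, which opens it; Bb is a fork and Bb is not conditioned on — no node blocks this path, so it is active.
Path 4: Dd → Hh ← Gg → Mm
  Hh is a collider and Hh is conditioned on, which opens it; Gg is a fork and Gg is not conditioned on — no node blocks this path, so it is active.
Path 5: Dd → Gg → Mm
  Gg is a chain and Gg is not conditioned on — no node blocks this path, so it is active.
Path 6: Dd → Gg → Hh ← Bb → Mm
  Gg is a chain and Gg is not conditioned on; Hh is a collider and Hh is conditioned on, which opens it; Bb is a fork and Bb is not conditioned on — no node blocks this path, so it is active.
At least one path is unblocked, so d-separation fails.

No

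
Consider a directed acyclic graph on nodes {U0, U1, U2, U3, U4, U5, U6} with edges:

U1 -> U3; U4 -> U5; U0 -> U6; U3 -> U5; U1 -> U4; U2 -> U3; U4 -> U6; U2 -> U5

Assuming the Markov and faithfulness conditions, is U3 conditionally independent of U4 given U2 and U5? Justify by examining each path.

No — U3 and U4 are not d-separated given {U2, U5}.

There are 3 undirected paths between U3 and U4; checking each against the conditioning set {U2, U5}:
  1. U3 ← U1 → U4 — U1:fork[open] ⇒ active
  2. U3 → U5 ← U4 — U5:collider[open] ⇒ active
  3. U3 ← U2 → U5 ← U4 — U2:fork[blocks]; U5:collider[open] ⇒ blocked
Since the path U3 ← U1 → U4 is active, U3 and U4 are not d-separated given {U2, U5}.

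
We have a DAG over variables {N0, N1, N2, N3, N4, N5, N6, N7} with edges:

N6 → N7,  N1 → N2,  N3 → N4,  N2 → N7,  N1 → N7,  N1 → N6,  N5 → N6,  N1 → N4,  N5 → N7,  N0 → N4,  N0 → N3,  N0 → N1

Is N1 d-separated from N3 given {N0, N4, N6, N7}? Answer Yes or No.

There are 4 undirected paths between N1 and N3; checking each against the conditioning set {N0, N4, N6, N7}:
Path 1: N1 → N4 ← N3
  N4 is a collider and N4 is conditioned on, which opens it — no node blocks this path, so it is active.
Path 2: N1 → N4 ← N0 → N3
  N0 is a fork here and N0 is conditioned on, so the path is blocked at N0.
Path 3: N1 ← N0 → N4 ← N3
  N0 is a fork here and N0 is conditioned on, so the path is blocked at N0.
Path 4: N1 ← N0 → N3
  N0 is a fork here and N0 is conditioned on, so the path is blocked at N0.
Since the path N1 → N4 ← N3 is active, N1 and N3 are not d-separated given {N0, N4, N6, N7}.

No — N1 and N3 are not d-separated given {N0, N4, N6, N7}.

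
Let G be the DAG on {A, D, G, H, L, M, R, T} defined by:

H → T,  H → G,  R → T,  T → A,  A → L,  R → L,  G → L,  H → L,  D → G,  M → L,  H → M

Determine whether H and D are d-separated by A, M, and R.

Yes

We examine all 5 paths between H and D:
Path 1: H → M → L ← G ← D
  M is a chain here and M is conditioned on, so the path is blocked at M.
Path 2: H → G ← D
  G is a collider here and neither G nor any of its descendants is conditioned on, so the collider stays closed — the path is blocked at G.
Path 3: H → T → A → L ← G ← D
  A is a chain here and A is conditioned on, so the path is blocked at A.
Path 4: H → T ← R → L ← G ← D
  R is a fork here and R is conditioned on, so the path is blocked at R.
Path 5: H → L ← G ← D
  L is a collider here and neither L nor any of its descendants is conditioned on, so the collider stays closed — the path is blocked at L.
All paths are blocked; H ⊥ D | {A, M, R} holds.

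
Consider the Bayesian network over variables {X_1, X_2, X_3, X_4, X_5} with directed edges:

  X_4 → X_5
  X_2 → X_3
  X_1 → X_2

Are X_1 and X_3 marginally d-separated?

Only one path connects X_1 and X_3:
Path 1: X_1 → X_2 → X_3
  X_2 is a chain and X_2 is not conditioned on — no node blocks this path, so it is active.
Because an active path exists, X_1 and X_3 are not d-separated.

No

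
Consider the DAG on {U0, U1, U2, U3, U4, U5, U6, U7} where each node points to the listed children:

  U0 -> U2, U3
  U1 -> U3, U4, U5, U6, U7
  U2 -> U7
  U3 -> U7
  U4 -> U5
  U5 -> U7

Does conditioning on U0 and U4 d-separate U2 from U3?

Yes — U2 and U3 are d-separated given {U0, U4}.

There are 5 undirected paths between U2 and U3; checking each against the conditioning set {U0, U4}:
Path 1: U2 → U7 ← U5 ← U1 → U3
  U7 is a collider here and neither U7 nor any of its descendants is conditioned on, so the collider stays closed — the path is blocked at U7.
Path 2: U2 → U7 ← U5 ← U4 ← U1 → U3
  U7 is a collider here and neither U7 nor any of its descendants is conditioned on, so the collider stays closed — the path is blocked at U7.
Path 3: U2 → U7 ← U3
  U7 is a collider here and neither U7 nor any of its descendants is conditioned on, so the collider stays closed — the path is blocked at U7.
Path 4: U2 → U7 ← U1 → U3
  U7 is a collider here and neither U7 nor any of its descendants is conditioned on, so the collider stays closed — the path is blocked at U7.
Path 5: U2 ← U0 → U3
  U0 is a fork here and U0 is conditioned on, so the path is blocked at U0.
Since every path is blocked, d-separation holds.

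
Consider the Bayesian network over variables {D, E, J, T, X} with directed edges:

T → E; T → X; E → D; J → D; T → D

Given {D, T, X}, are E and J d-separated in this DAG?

No

There are 2 undirected paths between E and J; checking each against the conditioning set {D, T, X}:
  1. E → D ← J — D:collider[open] ⇒ active
  2. E ← T → D ← J — T:fork[blocks]; D:collider[open] ⇒ blocked
Since the path E → D ← J is active, E and J are not d-separated given {D, T, X}.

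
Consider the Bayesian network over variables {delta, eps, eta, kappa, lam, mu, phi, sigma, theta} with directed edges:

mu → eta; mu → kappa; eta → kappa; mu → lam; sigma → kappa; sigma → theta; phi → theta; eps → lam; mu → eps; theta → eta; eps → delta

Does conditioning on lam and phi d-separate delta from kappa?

No

Enumerating the 6 paths from delta to kappa and testing each for blocking by {lam, phi}:
  1. delta ← eps → lam ← mu → kappa — eps:fork[open]; lam:collider[open]; mu:fork[open] ⇒ active
  2. delta ← eps → lam ← mu → eta → kappa — eps:fork[open]; lam:collider[open]; mu:fork[open]; eta:chain[open] ⇒ active
  3. delta ← eps → lam ← mu → eta ← theta ← sigma → kappa — eps:fork[open]; lam:collider[open]; mu:fork[open]; eta:collider[blocks]; theta:chain[open]; sigma:fork[open] ⇒ blocked
  4. delta ← eps ← mu → kappa — eps:chain[open]; mu:fork[open] ⇒ active
  5. delta ← eps ← mu → eta → kappa — eps:chain[open]; mu:fork[open]; eta:chain[open] ⇒ active
  6. delta ← eps ← mu → eta ← theta ← sigma → kappa — eps:chain[open]; mu:fork[open]; eta:collider[blocks]; theta:chain[open]; sigma:fork[open] ⇒ blocked
Because an active path exists, delta and kappa are not d-separated.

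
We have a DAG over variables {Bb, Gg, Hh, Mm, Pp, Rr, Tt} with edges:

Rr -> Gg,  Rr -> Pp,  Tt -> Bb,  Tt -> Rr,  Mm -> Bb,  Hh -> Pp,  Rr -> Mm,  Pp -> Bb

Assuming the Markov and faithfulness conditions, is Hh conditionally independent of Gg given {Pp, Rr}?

3 paths connect Hh and Gg; each must be blocked for d-separation to hold:
  1. Hh → Pp → Bb ← Tt → Rr → Gg — Pp:chain[blocks]; Bb:collider[blocks]; Tt:fork[open]; Rr:chain[blocks] ⇒ blocked
  2. Hh → Pp → Bb ← Mm ← Rr → Gg — Pp:chain[blocks]; Bb:collider[blocks]; Mm:chain[open]; Rr:fork[blocks] ⇒ blocked
  3. Hh → Pp ← Rr → Gg — Pp:collider[open]; Rr:fork[blocks] ⇒ blocked
All paths are blocked; Hh ⊥ Gg | {Pp, Rr} holds.

Yes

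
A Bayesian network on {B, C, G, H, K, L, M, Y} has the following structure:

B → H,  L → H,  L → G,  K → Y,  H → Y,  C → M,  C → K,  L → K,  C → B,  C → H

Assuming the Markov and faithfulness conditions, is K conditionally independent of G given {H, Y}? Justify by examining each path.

No

Enumerating the 4 paths from K to G and testing each for blocking by {H, Y}:
Path 1: K ← C → B → H ← L → G
  C is a fork and C is not conditioned on; B is a chain and B is not conditioned on; H is a collider and H is conditioned on, which opens it; L is a fork and L is not conditioned on — no node blocks this path, so it is active.
Path 2: K ← C → H ← L → G
  C is a fork and C is not conditioned on; H is a collider and H is conditioned on, which opens it; L is a fork and L is not conditioned on — no node blocks this path, so it is active.
Path 3: K ← L → G
  L is a fork and L is not conditioned on — no node blocks this path, so it is active.
Path 4: K → Y ← H ← L → G
  H is a chain here and H is conditioned on, so the path is blocked at H.
Because an active path exists, K and G are not d-separated.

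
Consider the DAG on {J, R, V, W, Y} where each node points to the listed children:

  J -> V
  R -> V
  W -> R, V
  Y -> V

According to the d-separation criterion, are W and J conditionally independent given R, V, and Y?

No — W and J are not d-separated given {R, V, Y}.

There are 2 undirected paths between W and J; checking each against the conditioning set {R, V, Y}:
Path 1: W → V ← J
  V is a collider and V is conditioned on, which opens it — no node blocks this path, so it is active.
Path 2: W → R → V ← J
  R is a chain here and R is conditioned on, so the path is blocked at R.
At least one path is unblocked, so d-separation fails.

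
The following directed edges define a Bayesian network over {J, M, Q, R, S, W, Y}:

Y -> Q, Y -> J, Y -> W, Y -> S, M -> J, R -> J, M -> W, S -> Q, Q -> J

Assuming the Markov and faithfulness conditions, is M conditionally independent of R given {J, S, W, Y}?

No

4 paths connect M and R; each must be blocked for d-separation to hold:
Path 1: M → J ← R
  J is a collider and J is conditioned on, which opens it — no node blocks this path, so it is active.
Path 2: M → W ← Y → Q → J ← R
  Y is a fork here and Y is conditioned on, so the path is blocked at Y.
Path 3: M → W ← Y → S → Q → J ← R
  Y is a fork here and Y is conditioned on, so the path is blocked at Y.
Path 4: M → W ← Y → J ← R
  Y is a fork here and Y is conditioned on, so the path is blocked at Y.
At least one path is unblocked, so d-separation fails.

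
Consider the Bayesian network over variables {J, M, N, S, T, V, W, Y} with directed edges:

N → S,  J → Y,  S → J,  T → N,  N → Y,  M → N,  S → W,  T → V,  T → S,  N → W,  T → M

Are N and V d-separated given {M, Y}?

No — N and V are not d-separated given {M, Y}.

5 paths connect N and V; each must be blocked for d-separation to hold:
  1. N → Y ← J ← S ← T → V — Y:collider[open]; J:chain[open]; S:chain[open]; T:fork[open] ⇒ active
  2. N ← M ← T → V — M:chain[blocks]; T:fork[open] ⇒ blocked
  3. N → W ← S ← T → V — W:collider[blocks]; S:chain[open]; T:fork[open] ⇒ blocked
  4. N ← T → V — T:fork[open] ⇒ active
  5. N → S ← T → V — S:collider[open]; T:fork[open] ⇒ active
Because an active path exists, N and V are not d-separated.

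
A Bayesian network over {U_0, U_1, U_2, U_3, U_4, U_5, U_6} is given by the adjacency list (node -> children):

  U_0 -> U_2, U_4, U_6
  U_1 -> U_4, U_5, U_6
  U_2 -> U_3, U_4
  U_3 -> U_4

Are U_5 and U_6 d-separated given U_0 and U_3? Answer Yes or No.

No

We examine all 4 paths between U_5 and U_6:
  1. U_5 ← U_1 → U_6 — U_1:fork[open] ⇒ active
  2. U_5 ← U_1 → U_4 ← U_3 ← U_2 ← U_0 → U_6 — U_1:fork[open]; U_4:collider[blocks]; U_3:chain[blocks]; U_2:chain[open]; U_0:fork[blocks] ⇒ blocked
  3. U_5 ← U_1 → U_4 ← U_2 ← U_0 → U_6 — U_1:fork[open]; U_4:collider[blocks]; U_2:chain[open]; U_0:fork[blocks] ⇒ blocked
  4. U_5 ← U_1 → U_4 ← U_0 → U_6 — U_1:fork[open]; U_4:collider[blocks]; U_0:fork[blocks] ⇒ blocked
Since the path U_5 ← U_1 → U_6 is active, U_5 and U_6 are not d-separated given {U_0, U_3}.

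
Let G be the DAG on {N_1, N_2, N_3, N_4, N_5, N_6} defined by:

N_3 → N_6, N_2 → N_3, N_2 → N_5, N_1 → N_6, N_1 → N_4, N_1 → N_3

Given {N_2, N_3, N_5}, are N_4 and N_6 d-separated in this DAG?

No

There are 2 undirected paths between N_4 and N_6; checking each against the conditioning set {N_2, N_3, N_5}:
  1. N_4 ← N_1 → N_6 — N_1:fork[open] ⇒ active
  2. N_4 ← N_1 → N_3 → N_6 — N_1:fork[open]; N_3:chain[blocks] ⇒ blocked
At least one path is unblocked, so d-separation fails.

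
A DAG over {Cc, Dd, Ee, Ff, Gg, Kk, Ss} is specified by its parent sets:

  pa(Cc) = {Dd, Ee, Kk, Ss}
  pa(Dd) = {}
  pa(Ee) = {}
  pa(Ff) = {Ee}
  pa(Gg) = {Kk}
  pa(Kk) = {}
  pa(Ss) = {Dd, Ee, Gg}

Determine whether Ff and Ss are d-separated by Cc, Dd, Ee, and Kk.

Yes

Enumerating the 4 paths from Ff to Ss and testing each for blocking by {Cc, Dd, Ee, Kk}:
Path 1: Ff ← Ee → Ss
  Ee is a fork here and Ee is conditioned on, so the path is blocked at Ee.
Path 2: Ff ← Ee → Cc ← Dd → Ss
  Ee is a fork here and Ee is conditioned on, so the path is blocked at Ee.
Path 3: Ff ← Ee → Cc ← Ss
  Ee is a fork here and Ee is conditioned on, so the path is blocked at Ee.
Path 4: Ff ← Ee → Cc ← Kk → Gg → Ss
  Ee is a fork here and Ee is conditioned on, so the path is blocked at Ee.
Every path is blocked, so Ff and Ss are d-separated given {Cc, Dd, Ee, Kk}.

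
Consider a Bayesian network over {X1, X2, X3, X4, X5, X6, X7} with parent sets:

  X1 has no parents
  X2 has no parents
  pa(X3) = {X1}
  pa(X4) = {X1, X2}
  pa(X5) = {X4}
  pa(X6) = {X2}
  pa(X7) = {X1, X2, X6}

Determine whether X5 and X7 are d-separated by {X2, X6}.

3 paths connect X5 and X7; each must be blocked for d-separation to hold:
  1. X5 ← X4 ← X2 → X6 → X7 — X4:chain[open]; X2:fork[blocks]; X6:chain[blocks] ⇒ blocked
  2. X5 ← X4 ← X2 → X7 — X4:chain[open]; X2:fork[blocks] ⇒ blocked
  3. X5 ← X4 ← X1 → X7 — X4:chain[open]; X1:fork[open] ⇒ active
Because an active path exists, X5 and X7 are not d-separated.

No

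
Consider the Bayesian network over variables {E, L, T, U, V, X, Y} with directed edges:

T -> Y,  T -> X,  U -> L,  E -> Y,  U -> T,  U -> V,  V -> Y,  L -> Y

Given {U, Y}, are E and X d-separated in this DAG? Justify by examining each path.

No

3 paths connect E and X; each must be blocked for d-separation to hold:
Path 1: E → Y ← L ← U → T → X
  U is a fork here and U is conditioned on, so the path is blocked at U.
Path 2: E → Y ← V ← U → T → X
  U is a fork here and U is conditioned on, so the path is blocked at U.
Path 3: E → Y ← T → X
  Y is a collider and Y is conditioned on, which opens it; T is a fork and T is not conditioned on — no node blocks this path, so it is active.
Since the path E → Y ← T → X is active, E and X are not d-separated given {U, Y}.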